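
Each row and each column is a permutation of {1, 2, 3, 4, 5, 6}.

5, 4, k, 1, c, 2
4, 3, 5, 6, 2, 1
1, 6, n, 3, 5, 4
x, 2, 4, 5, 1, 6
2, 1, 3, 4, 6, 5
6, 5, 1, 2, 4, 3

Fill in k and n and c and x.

k = 6, n = 2, c = 3, x = 3

For row 1, column 5: column 5 already has {1, 2, 4, 5, 6}; that leaves 3.
Cell (1,3): row 1 already has {1, 2, 3, 4, 5} → 6.
At (row 4, col 1): row 4 already has {1, 2, 4, 5, 6}, so the value is 3.
At (row 3, col 3): row 3 already has {1, 3, 4, 5, 6}, so the value is 2.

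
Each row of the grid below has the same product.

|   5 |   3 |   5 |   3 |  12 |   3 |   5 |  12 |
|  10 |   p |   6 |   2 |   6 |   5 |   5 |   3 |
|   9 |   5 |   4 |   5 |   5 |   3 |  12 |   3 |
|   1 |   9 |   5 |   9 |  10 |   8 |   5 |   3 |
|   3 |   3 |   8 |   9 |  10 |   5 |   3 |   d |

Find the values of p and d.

p = 9, d = 5

Rows 3 and 4 each multiply to 486000, so every row has product 486000.
Row 2: 10×6×2×6×5×5×3 = 54000, so the missing entry is 486000 ÷ 54000 = 9.
Row 5: 3×3×8×9×10×5×3 = 97200, so the missing entry is 486000 ÷ 97200 = 5.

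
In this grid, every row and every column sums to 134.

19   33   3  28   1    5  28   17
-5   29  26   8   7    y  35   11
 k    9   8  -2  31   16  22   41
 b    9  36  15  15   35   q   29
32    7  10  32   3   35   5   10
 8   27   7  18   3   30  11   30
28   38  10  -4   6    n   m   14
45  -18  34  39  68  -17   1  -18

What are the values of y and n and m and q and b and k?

Row 2 has -5 + 29 + 26 + 8 + 7 + 35 + 11 = 111; the blank must be 134 − 111 = 23.
Column 6 has 5 + 23 + 16 + 35 + 35 + 30 − 17 = 127; the blank must be 134 − 127 = 7.
Row 3 has 9 + 8 − 2 + 31 + 16 + 22 + 41 = 125; the blank must be 134 − 125 = 9.
Column 1 has 19 − 5 + 9 + 32 + 8 + 28 + 45 = 136; the blank must be 134 − 136 = -2.
Row 4 has -2 + 9 + 36 + 15 + 15 + 35 + 29 = 137; the blank must be 134 − 137 = -3.
Row 7 has 28 + 38 + 10 − 4 + 6 + 7 + 14 = 99; the blank must be 134 − 99 = 35.

y = 23, n = 7, m = 35, q = -3, b = -2, k = 9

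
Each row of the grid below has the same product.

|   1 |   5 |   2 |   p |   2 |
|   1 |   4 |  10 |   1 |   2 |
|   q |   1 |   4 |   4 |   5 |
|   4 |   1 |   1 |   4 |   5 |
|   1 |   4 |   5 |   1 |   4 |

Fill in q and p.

Rows 4 and 5 each multiply to 80, so every row has product 80.
Row 3: 1×4×4×5 = 80, so the missing entry is 80 ÷ 80 = 1.
Row 1: 1×5×2×2 = 20, so the missing entry is 80 ÷ 20 = 4.

q = 1, p = 4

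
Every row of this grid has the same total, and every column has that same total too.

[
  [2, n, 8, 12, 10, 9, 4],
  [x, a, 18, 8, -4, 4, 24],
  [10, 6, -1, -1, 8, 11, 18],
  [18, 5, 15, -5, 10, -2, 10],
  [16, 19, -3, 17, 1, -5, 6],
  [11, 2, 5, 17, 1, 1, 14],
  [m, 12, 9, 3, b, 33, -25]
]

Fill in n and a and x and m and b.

n = 6, a = 1, x = 0, m = -6, b = 25

Rows 3 and 4 both sum to 51, so that's the common total.
The known cells in row 1 total 45, leaving 51 − 45 = 6 for the blank.
The known cells in column 2 total 50, leaving 51 − 50 = 1 for the blank.
The known cells in column 5 total 26, leaving 51 − 26 = 25 for the blank.
The known cells in row 7 total 57, leaving 51 − 57 = -6 for the blank.
The known cells in row 2 total 51, leaving 51 − 51 = 0 for the blank.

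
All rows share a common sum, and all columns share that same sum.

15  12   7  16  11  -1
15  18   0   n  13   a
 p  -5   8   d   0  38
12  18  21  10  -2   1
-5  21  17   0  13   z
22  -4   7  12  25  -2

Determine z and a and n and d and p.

z = 14, a = 10, n = 4, d = 18, p = 1

Rows 1 and 4 both sum to 60, so that's the common total.
The known cells in column 1 total 59, leaving 60 − 59 = 1 for the blank.
The known cells in row 3 total 42, leaving 60 − 42 = 18 for the blank.
The known cells in row 5 total 46, leaving 60 − 46 = 14 for the blank.
The known cells in column 6 total 50, leaving 60 − 50 = 10 for the blank.
The known cells in row 2 total 56, leaving 60 − 56 = 4 for the blank.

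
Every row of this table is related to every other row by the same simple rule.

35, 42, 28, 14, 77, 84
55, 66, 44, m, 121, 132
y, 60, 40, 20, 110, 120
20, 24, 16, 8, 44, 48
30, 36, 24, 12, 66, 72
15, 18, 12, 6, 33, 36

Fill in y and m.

y = 50, m = 22

Each row is a constant multiple of every other row — this is a multiplication table with the headers hidden.
Row 3 is 40/28 = 10/7 times row 1, so its entry in column 1 is 35 × 10/7 = 50.
Row 2 is 44/28 = 11/7 times row 1, so its entry in column 4 is 14 × 11/7 = 22.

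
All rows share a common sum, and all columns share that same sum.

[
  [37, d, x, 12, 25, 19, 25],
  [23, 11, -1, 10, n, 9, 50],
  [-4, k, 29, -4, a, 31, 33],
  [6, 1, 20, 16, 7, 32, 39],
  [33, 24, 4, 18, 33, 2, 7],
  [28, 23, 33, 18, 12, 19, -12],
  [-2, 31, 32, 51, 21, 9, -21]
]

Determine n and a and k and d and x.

Rows 4 and 5 both sum to 121, so that's the common total.
Row 2 has 23 + 11 − 1 + 10 + 9 + 50 = 102; the blank must be 121 − 102 = 19.
Column 5 has 25 + 19 + 7 + 33 + 12 + 21 = 117; the blank must be 121 − 117 = 4.
Row 3 has -4 + 29 − 4 + 4 + 31 + 33 = 89; the blank must be 121 − 89 = 32.
Column 2 has 11 + 32 + 1 + 24 + 23 + 31 = 122; the blank must be 121 − 122 = -1.
Row 1 has 37 − 1 + 12 + 25 + 19 + 25 = 117; the blank must be 121 − 117 = 4.

n = 19, a = 4, k = 32, d = -1, x = 4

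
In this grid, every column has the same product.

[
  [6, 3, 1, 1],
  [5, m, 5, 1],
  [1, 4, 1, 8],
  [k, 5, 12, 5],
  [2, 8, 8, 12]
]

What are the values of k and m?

Columns 3 and 4 each multiply to 480, so every column has product 480.
Column 1: 6×5×1×2 = 60, so the missing entry is 480 ÷ 60 = 8.
Column 2: 3×4×5×8 = 480, so the missing entry is 480 ÷ 480 = 1.

k = 8, m = 1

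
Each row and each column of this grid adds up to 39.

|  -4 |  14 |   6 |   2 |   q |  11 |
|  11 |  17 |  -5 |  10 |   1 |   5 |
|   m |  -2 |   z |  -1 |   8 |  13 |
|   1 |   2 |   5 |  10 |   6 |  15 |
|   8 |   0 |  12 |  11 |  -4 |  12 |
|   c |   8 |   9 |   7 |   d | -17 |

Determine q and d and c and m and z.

Row 1: -4 + 14 + 6 + 2 + 11 = 29, so its missing entry is 39 − 29 = 10.
Column 5: 10 + 1 + 8 + 6 − 4 = 21, so its missing entry is 39 − 21 = 18.
Row 6: 8 + 9 + 7 + 18 − 17 = 25, so its missing entry is 39 − 25 = 14.
Column 1: -4 + 11 + 1 + 8 + 14 = 30, so its missing entry is 39 − 30 = 9.
Row 3: 9 − 2 − 1 + 8 + 13 = 27, so its missing entry is 39 − 27 = 12.

q = 10, d = 18, c = 14, m = 9, z = 12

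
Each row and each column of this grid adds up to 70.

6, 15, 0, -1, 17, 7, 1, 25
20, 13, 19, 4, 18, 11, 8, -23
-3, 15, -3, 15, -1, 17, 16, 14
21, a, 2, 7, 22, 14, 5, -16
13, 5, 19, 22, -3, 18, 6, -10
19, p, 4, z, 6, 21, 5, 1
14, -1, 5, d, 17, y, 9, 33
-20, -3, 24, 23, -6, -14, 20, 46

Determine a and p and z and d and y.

The known cells in column 6 total 74, leaving 70 − 74 = -4 for the blank.
The known cells in row 4 total 55, leaving 70 − 55 = 15 for the blank.
The known cells in column 2 total 59, leaving 70 − 59 = 11 for the blank.
The known cells in row 6 total 67, leaving 70 − 67 = 3 for the blank.
The known cells in row 7 total 73, leaving 70 − 73 = -3 for the blank.

a = 15, p = 11, z = 3, d = -3, y = -4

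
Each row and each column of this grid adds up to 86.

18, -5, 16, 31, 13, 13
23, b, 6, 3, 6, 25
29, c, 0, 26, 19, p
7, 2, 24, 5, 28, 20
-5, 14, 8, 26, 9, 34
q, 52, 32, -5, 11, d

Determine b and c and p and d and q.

b = 23, c = 0, p = 12, d = -18, q = 14

Row 2: 23 + 6 + 3 + 6 + 25 = 63, so its missing entry is 86 − 63 = 23.
Column 2: -5 + 23 + 2 + 14 + 52 = 86, so its missing entry is 86 − 86 = 0.
Column 1: 18 + 23 + 29 + 7 − 5 = 72, so its missing entry is 86 − 72 = 14.
Row 6: 14 + 52 + 32 − 5 + 11 = 104, so its missing entry is 86 − 104 = -18.
Row 3: 29 + 0 + 0 + 26 + 19 = 74, so its missing entry is 86 − 74 = 12.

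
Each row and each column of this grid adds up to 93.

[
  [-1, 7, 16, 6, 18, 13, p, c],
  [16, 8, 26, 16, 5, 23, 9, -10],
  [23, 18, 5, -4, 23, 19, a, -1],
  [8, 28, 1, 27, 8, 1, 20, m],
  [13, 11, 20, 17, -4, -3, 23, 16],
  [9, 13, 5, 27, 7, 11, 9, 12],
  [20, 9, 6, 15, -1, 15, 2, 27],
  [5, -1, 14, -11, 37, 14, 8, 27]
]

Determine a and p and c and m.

a = 10, p = 12, c = 22, m = 0

Row 3: 23 + 18 + 5 − 4 + 23 + 19 − 1 = 83, so its missing entry is 93 − 83 = 10.
Row 4: 8 + 28 + 1 + 27 + 8 + 1 + 20 = 93, so its missing entry is 93 − 93 = 0.
Column 8: -10 − 1 + 0 + 16 + 12 + 27 + 27 = 71, so its missing entry is 93 − 71 = 22.
Row 1: -1 + 7 + 16 + 6 + 18 + 13 + 22 = 81, so its missing entry is 93 − 81 = 12.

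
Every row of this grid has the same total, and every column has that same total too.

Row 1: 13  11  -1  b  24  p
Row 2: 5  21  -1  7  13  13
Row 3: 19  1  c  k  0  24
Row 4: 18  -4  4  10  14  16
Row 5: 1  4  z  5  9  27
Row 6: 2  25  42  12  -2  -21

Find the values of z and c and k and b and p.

Rows 2 and 4 both sum to 58, so that's the common total.
Row 5: 1 + 4 + 5 + 9 + 27 = 46, so its missing entry is 58 − 46 = 12.
Column 6: 13 + 24 + 16 + 27 − 21 = 59, so its missing entry is 58 − 59 = -1.
Row 1: 13 + 11 − 1 + 24 − 1 = 46, so its missing entry is 58 − 46 = 12.
Column 4: 12 + 7 + 10 + 5 + 12 = 46, so its missing entry is 58 − 46 = 12.
Row 3: 19 + 1 + 12 + 0 + 24 = 56, so its missing entry is 58 − 56 = 2.

z = 12, c = 2, k = 12, b = 12, p = -1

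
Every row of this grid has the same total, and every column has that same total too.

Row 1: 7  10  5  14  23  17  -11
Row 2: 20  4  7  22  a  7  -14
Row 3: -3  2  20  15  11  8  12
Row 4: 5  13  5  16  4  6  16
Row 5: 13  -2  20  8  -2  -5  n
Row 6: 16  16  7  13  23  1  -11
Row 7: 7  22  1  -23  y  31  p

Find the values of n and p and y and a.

n = 33, p = 40, y = -13, a = 19

Rows 1 and 3 both sum to 65, so that's the common total.
Row 5: 13 − 2 + 20 + 8 − 2 − 5 = 32, so its missing entry is 65 − 32 = 33.
Column 7: -11 − 14 + 12 + 16 + 33 − 11 = 25, so its missing entry is 65 − 25 = 40.
Row 7: 7 + 22 + 1 − 23 + 31 + 40 = 78, so its missing entry is 65 − 78 = -13.
Row 2: 20 + 4 + 7 + 22 + 7 − 14 = 46, so its missing entry is 65 − 46 = 19.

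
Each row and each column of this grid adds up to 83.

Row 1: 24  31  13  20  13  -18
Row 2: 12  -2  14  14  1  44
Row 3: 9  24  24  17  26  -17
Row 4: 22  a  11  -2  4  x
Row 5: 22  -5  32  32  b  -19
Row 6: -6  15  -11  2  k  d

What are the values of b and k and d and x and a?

Row 5: 22 − 5 + 32 + 32 − 19 = 62, so its missing entry is 83 − 62 = 21.
Column 2: 31 − 2 + 24 − 5 + 15 = 63, so its missing entry is 83 − 63 = 20.
Column 5: 13 + 1 + 26 + 4 + 21 = 65, so its missing entry is 83 − 65 = 18.
Row 6: -6 + 15 − 11 + 2 + 18 = 18, so its missing entry is 83 − 18 = 65.
Row 4: 22 + 20 + 11 − 2 + 4 = 55, so its missing entry is 83 − 55 = 28.

b = 21, k = 18, d = 65, x = 28, a = 20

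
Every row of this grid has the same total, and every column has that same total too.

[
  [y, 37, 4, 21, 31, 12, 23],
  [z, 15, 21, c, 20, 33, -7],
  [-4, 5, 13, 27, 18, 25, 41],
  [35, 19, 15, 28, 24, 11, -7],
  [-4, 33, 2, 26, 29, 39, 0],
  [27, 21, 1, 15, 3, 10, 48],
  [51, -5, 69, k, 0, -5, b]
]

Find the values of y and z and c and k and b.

y = -3, z = 23, c = 20, k = -12, b = 27

Rows 3 and 4 both sum to 125, so that's the common total.
The known cells in row 1 total 128, leaving 125 − 128 = -3 for the blank.
The known cells in column 7 total 98, leaving 125 − 98 = 27 for the blank.
The known cells in column 1 total 102, leaving 125 − 102 = 23 for the blank.
The known cells in row 7 total 137, leaving 125 − 137 = -12 for the blank.
The known cells in row 2 total 105, leaving 125 − 105 = 20 for the blank.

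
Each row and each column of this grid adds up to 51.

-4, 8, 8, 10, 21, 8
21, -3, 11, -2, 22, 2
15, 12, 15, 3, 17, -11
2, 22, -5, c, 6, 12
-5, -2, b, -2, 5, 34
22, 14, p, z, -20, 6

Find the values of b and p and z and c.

b = 21, p = 1, z = 28, c = 14

Row 4 has 2 + 22 − 5 + 6 + 12 = 37; the blank must be 51 − 37 = 14.
Column 4 has 10 − 2 + 3 + 14 − 2 = 23; the blank must be 51 − 23 = 28.
Row 5 has -5 − 2 − 2 + 5 + 34 = 30; the blank must be 51 − 30 = 21.
Row 6 has 22 + 14 + 28 − 20 + 6 = 50; the blank must be 51 − 50 = 1.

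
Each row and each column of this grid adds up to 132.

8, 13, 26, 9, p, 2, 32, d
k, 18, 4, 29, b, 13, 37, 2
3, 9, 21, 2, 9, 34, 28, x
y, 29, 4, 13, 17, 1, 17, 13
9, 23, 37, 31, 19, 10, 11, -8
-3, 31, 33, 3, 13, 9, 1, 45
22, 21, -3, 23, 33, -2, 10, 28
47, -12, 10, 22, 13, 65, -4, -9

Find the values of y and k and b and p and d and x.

Row 3 has 3 + 9 + 21 + 2 + 9 + 34 + 28 = 106; the blank must be 132 − 106 = 26.
Column 8 has 2 + 26 + 13 − 8 + 45 + 28 − 9 = 97; the blank must be 132 − 97 = 35.
Row 1 has 8 + 13 + 26 + 9 + 2 + 32 + 35 = 125; the blank must be 132 − 125 = 7.
Column 5 has 7 + 9 + 17 + 19 + 13 + 33 + 13 = 111; the blank must be 132 − 111 = 21.
Row 4 has 29 + 4 + 13 + 17 + 1 + 17 + 13 = 94; the blank must be 132 − 94 = 38.
Row 2 has 18 + 4 + 29 + 21 + 13 + 37 + 2 = 124; the blank must be 132 − 124 = 8.

y = 38, k = 8, b = 21, p = 7, d = 35, x = 26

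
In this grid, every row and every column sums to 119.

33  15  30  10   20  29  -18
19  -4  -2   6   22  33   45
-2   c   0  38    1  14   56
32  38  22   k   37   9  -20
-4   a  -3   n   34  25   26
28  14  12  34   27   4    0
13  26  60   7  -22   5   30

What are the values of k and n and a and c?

Row 4: 32 + 38 + 22 + 37 + 9 − 20 = 118, so its missing entry is 119 − 118 = 1.
Row 3: -2 + 0 + 38 + 1 + 14 + 56 = 107, so its missing entry is 119 − 107 = 12.
Column 2: 15 − 4 + 12 + 38 + 14 + 26 = 101, so its missing entry is 119 − 101 = 18.
Row 5: -4 + 18 − 3 + 34 + 25 + 26 = 96, so its missing entry is 119 − 96 = 23.

k = 1, n = 23, a = 18, c = 12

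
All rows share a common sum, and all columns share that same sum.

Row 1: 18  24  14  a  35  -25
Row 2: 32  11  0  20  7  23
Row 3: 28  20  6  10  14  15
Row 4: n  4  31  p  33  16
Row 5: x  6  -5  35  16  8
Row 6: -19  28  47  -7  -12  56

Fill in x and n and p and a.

Rows 2 and 3 both sum to 93, so that's the common total.
Row 1 has 18 + 24 + 14 + 35 − 25 = 66; the blank must be 93 − 66 = 27.
Row 5 has 6 − 5 + 35 + 16 + 8 = 60; the blank must be 93 − 60 = 33.
Column 4 has 27 + 20 + 10 + 35 − 7 = 85; the blank must be 93 − 85 = 8.
Row 4 has 4 + 31 + 8 + 33 + 16 = 92; the blank must be 93 − 92 = 1.

x = 33, n = 1, p = 8, a = 27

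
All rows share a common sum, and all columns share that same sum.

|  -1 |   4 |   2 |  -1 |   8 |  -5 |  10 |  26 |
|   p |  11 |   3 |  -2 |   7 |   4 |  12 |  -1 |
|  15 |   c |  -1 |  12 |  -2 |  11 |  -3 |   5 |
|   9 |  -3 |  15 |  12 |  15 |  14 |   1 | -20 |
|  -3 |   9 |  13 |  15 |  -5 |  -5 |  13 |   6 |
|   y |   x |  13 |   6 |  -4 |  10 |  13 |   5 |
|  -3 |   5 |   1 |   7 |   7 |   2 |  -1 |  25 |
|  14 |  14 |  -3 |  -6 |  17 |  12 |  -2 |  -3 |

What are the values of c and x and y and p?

c = 6, x = -3, y = 3, p = 9

Rows 1 and 4 both sum to 43, so that's the common total.
Row 2 has 11 + 3 − 2 + 7 + 4 + 12 − 1 = 34; the blank must be 43 − 34 = 9.
Column 1 has -1 + 9 + 15 + 9 − 3 − 3 + 14 = 40; the blank must be 43 − 40 = 3.
Row 6 has 3 + 13 + 6 − 4 + 10 + 13 + 5 = 46; the blank must be 43 − 46 = -3.
Row 3 has 15 − 1 + 12 − 2 + 11 − 3 + 5 = 37; the blank must be 43 − 37 = 6.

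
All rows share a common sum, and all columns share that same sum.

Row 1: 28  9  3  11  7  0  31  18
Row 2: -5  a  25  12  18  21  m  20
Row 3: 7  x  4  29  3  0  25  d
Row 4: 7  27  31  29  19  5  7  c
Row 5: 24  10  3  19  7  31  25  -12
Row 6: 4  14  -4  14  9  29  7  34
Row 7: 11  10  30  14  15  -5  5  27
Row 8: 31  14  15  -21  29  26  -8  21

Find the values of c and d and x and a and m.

Rows 1 and 5 both sum to 107, so that's the common total.
Row 4: 7 + 27 + 31 + 29 + 19 + 5 + 7 = 125, so its missing entry is 107 − 125 = -18.
Column 8: 18 + 20 − 18 − 12 + 34 + 27 + 21 = 90, so its missing entry is 107 − 90 = 17.
Row 3: 7 + 4 + 29 + 3 + 0 + 25 + 17 = 85, so its missing entry is 107 − 85 = 22.
Column 2: 9 + 22 + 27 + 10 + 14 + 10 + 14 = 106, so its missing entry is 107 − 106 = 1.
Row 2: -5 + 1 + 25 + 12 + 18 + 21 + 20 = 92, so its missing entry is 107 − 92 = 15.

c = -18, d = 17, x = 22, a = 1, m = 15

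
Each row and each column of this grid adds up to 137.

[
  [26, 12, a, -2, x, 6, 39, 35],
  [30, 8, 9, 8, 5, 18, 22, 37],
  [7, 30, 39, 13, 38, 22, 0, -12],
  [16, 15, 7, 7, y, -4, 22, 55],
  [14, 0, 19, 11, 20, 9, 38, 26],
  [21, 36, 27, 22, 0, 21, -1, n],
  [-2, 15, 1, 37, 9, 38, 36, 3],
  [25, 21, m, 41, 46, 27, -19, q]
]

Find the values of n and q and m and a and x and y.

Row 4 has 16 + 15 + 7 + 7 − 4 + 22 + 55 = 118; the blank must be 137 − 118 = 19.
Column 5 has 5 + 38 + 19 + 20 + 0 + 9 + 46 = 137; the blank must be 137 − 137 = 0.
Row 6 has 21 + 36 + 27 + 22 + 0 + 21 − 1 = 126; the blank must be 137 − 126 = 11.
Column 8 has 35 + 37 − 12 + 55 + 26 + 11 + 3 = 155; the blank must be 137 − 155 = -18.
Row 1 has 26 + 12 − 2 + 0 + 6 + 39 + 35 = 116; the blank must be 137 − 116 = 21.
Row 8 has 25 + 21 + 41 + 46 + 27 − 19 − 18 = 123; the blank must be 137 − 123 = 14.

n = 11, q = -18, m = 14, a = 21, x = 0, y = 19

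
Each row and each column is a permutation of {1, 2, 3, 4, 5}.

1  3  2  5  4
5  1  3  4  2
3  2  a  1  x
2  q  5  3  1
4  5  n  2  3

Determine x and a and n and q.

For row 4, column 2: row 4 already has {1, 2, 3, 5}; that leaves 4.
At (row 3, col 5): column 5 already has {1, 2, 3, 4}, so the value is 5.
Cell (5,3): row 5 already has {2, 3, 4, 5} → 1.
For row 3, column 3: row 3 already has {1, 2, 3, 5}; that leaves 4.

x = 5, a = 4, n = 1, q = 4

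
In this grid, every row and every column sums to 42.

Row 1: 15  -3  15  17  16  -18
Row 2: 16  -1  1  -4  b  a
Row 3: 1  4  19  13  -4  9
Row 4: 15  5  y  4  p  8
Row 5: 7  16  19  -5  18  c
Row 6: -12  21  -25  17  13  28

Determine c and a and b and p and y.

c = -13, a = 28, b = 2, p = -3, y = 13

Row 5 has 7 + 16 + 19 − 5 + 18 = 55; the blank must be 42 − 55 = -13.
Column 6 has -18 + 9 + 8 − 13 + 28 = 14; the blank must be 42 − 14 = 28.
Row 2 has 16 − 1 + 1 − 4 + 28 = 40; the blank must be 42 − 40 = 2.
Column 5 has 16 + 2 − 4 + 18 + 13 = 45; the blank must be 42 − 45 = -3.
Row 4 has 15 + 5 + 4 − 3 + 8 = 29; the blank must be 42 − 29 = 13.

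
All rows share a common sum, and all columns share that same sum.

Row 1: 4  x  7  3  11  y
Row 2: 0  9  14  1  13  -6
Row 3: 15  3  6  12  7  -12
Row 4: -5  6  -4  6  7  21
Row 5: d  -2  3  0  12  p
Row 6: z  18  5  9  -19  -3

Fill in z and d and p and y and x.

Rows 2 and 3 both sum to 31, so that's the common total.
The known cells in column 2 total 34, leaving 31 − 34 = -3 for the blank.
The known cells in row 6 total 10, leaving 31 − 10 = 21 for the blank.
The known cells in column 1 total 35, leaving 31 − 35 = -4 for the blank.
The known cells in row 5 total 9, leaving 31 − 9 = 22 for the blank.
The known cells in row 1 total 22, leaving 31 − 22 = 9 for the blank.

z = 21, d = -4, p = 22, y = 9, x = -3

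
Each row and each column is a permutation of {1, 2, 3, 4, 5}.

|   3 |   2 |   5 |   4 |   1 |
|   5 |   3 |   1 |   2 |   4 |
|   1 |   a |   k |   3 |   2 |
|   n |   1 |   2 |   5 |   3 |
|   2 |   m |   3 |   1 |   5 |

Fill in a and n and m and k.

a = 5, n = 4, m = 4, k = 4

For row 3, column 3: column 3 already has {1, 2, 3, 5}; that leaves 4.
Cell (5,2): row 5 already has {1, 2, 3, 5} → 4.
Cell (3,2): row 3 already has {1, 2, 3, 4} → 5.
Cell (4,1): row 4 already has {1, 2, 3, 5} → 4.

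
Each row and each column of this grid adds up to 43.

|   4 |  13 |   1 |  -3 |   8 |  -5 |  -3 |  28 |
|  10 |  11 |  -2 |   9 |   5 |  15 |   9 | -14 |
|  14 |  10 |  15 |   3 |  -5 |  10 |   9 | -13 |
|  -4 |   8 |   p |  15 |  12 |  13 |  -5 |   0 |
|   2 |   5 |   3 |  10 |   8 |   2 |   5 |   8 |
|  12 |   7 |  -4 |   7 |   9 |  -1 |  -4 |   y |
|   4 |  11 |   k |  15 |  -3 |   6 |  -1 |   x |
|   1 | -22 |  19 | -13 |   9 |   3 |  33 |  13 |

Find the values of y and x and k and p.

y = 17, x = 4, k = 7, p = 4

Row 4 has -4 + 8 + 15 + 12 + 13 − 5 + 0 = 39; the blank must be 43 − 39 = 4.
Column 3 has 1 − 2 + 15 + 4 + 3 − 4 + 19 = 36; the blank must be 43 − 36 = 7.
Row 7 has 4 + 11 + 7 + 15 − 3 + 6 − 1 = 39; the blank must be 43 − 39 = 4.
Row 6 has 12 + 7 − 4 + 7 + 9 − 1 − 4 = 26; the blank must be 43 − 26 = 17.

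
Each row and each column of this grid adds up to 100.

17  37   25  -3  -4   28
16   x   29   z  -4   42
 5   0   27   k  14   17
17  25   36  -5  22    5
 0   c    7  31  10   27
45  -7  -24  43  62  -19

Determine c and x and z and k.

Row 3: 5 + 0 + 27 + 14 + 17 = 63, so its missing entry is 100 − 63 = 37.
Column 4: -3 + 37 − 5 + 31 + 43 = 103, so its missing entry is 100 − 103 = -3.
Row 2: 16 + 29 − 3 − 4 + 42 = 80, so its missing entry is 100 − 80 = 20.
Row 5: 0 + 7 + 31 + 10 + 27 = 75, so its missing entry is 100 − 75 = 25.

c = 25, x = 20, z = -3, k = 37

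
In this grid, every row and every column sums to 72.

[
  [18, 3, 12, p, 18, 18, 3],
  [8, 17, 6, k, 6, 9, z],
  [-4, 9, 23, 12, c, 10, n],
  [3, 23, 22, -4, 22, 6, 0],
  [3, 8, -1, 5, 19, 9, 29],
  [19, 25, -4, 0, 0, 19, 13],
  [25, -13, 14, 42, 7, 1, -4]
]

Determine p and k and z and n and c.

p = 0, k = 17, z = 9, n = 22, c = 0

Column 5: 18 + 6 + 22 + 19 + 0 + 7 = 72, so its missing entry is 72 − 72 = 0.
Row 1: 18 + 3 + 12 + 18 + 18 + 3 = 72, so its missing entry is 72 − 72 = 0.
Row 3: -4 + 9 + 23 + 12 + 0 + 10 = 50, so its missing entry is 72 − 50 = 22.
Column 7: 3 + 22 + 0 + 29 + 13 − 4 = 63, so its missing entry is 72 − 63 = 9.
Row 2: 8 + 17 + 6 + 6 + 9 + 9 = 55, so its missing entry is 72 − 55 = 17.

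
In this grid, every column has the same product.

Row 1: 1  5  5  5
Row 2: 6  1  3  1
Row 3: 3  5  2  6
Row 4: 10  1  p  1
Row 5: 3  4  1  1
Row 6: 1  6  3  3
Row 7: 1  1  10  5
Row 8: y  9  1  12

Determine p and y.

p = 6, y = 10

Columns 2 and 4 each multiply to 5400, so every column has product 5400.
Column 3: 5×3×2×1×3×10×1 = 900, so the missing entry is 5400 ÷ 900 = 6.
Column 1: 1×6×3×10×3×1×1 = 540, so the missing entry is 5400 ÷ 540 = 10.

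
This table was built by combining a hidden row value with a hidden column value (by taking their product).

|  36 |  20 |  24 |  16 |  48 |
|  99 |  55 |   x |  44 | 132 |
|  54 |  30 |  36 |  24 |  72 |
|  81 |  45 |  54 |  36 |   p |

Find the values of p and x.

p = 108, x = 66

Each row is a constant multiple of every other row — this is a multiplication table with the headers hidden.
Row 4 is 45/20 = 9/4 times row 1, so its entry in column 5 is 48 × 9/4 = 108.
Row 2 is 55/20 = 11/4 times row 1, so its entry in column 3 is 24 × 11/4 = 66.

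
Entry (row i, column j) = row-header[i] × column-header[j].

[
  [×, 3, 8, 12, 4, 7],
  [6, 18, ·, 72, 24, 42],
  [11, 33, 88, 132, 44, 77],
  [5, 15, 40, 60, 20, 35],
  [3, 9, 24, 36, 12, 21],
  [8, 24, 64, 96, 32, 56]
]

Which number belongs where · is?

48

6 × 8 = 48.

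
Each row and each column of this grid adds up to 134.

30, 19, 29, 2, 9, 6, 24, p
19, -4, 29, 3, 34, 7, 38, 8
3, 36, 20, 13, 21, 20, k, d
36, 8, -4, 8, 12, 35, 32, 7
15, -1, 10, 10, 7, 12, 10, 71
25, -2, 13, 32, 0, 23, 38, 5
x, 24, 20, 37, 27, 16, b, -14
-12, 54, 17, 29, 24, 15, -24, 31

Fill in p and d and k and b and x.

The known cells in row 1 total 119, leaving 134 − 119 = 15 for the blank.
The known cells in column 8 total 123, leaving 134 − 123 = 11 for the blank.
The known cells in row 3 total 124, leaving 134 − 124 = 10 for the blank.
The known cells in column 1 total 116, leaving 134 − 116 = 18 for the blank.
The known cells in row 7 total 128, leaving 134 − 128 = 6 for the blank.

p = 15, d = 11, k = 10, b = 6, x = 18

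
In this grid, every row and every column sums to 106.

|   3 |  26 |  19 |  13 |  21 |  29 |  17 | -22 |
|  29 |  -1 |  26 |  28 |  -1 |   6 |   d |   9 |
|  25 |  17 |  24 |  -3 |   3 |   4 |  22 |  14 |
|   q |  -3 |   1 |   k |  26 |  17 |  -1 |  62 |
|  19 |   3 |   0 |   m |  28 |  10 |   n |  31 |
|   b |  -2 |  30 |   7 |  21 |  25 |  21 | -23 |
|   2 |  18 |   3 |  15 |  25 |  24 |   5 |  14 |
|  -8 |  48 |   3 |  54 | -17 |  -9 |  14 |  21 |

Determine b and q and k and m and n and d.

b = 27, q = 9, k = -5, m = -3, n = 18, d = 10

The known cells in row 6 total 79, leaving 106 − 79 = 27 for the blank.
The known cells in column 1 total 97, leaving 106 − 97 = 9 for the blank.
The known cells in row 4 total 111, leaving 106 − 111 = -5 for the blank.
The known cells in column 4 total 109, leaving 106 − 109 = -3 for the blank.
The known cells in row 5 total 88, leaving 106 − 88 = 18 for the blank.
The known cells in row 2 total 96, leaving 106 − 96 = 10 for the blank.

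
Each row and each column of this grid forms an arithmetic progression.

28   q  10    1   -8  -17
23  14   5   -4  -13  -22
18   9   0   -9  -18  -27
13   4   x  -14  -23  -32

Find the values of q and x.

q = 19, x = -5

Along each row the entries change by -9 per step; down each column they change by -5.
Row 1: from 28 at column 1, stepping by -9 to column 2 gives 19.
Row 4: from 13 at column 1, stepping by -9 to column 3 gives -5.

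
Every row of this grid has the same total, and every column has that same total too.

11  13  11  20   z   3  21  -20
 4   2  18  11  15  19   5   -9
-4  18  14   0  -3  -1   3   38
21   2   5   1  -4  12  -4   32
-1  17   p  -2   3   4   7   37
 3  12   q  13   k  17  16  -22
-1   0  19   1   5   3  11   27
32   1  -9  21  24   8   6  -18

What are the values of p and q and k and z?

p = 0, q = 7, k = 19, z = 6

Rows 2 and 3 both sum to 65, so that's the common total.
Row 1: 11 + 13 + 11 + 20 + 3 + 21 − 20 = 59, so its missing entry is 65 − 59 = 6.
Column 5: 6 + 15 − 3 − 4 + 3 + 5 + 24 = 46, so its missing entry is 65 − 46 = 19.
Row 5: -1 + 17 − 2 + 3 + 4 + 7 + 37 = 65, so its missing entry is 65 − 65 = 0.
Row 6: 3 + 12 + 13 + 19 + 17 + 16 − 22 = 58, so its missing entry is 65 − 58 = 7.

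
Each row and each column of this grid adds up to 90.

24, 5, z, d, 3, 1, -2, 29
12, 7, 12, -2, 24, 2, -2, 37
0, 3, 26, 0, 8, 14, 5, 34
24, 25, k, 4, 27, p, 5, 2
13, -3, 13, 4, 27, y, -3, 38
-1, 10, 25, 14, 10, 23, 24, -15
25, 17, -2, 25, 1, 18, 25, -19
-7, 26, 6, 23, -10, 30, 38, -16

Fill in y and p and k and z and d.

y = 1, p = 1, k = 2, z = 8, d = 22

The known cells in column 4 total 68, leaving 90 − 68 = 22 for the blank.
The known cells in row 5 total 89, leaving 90 − 89 = 1 for the blank.
The known cells in row 1 total 82, leaving 90 − 82 = 8 for the blank.
The known cells in column 3 total 88, leaving 90 − 88 = 2 for the blank.
The known cells in row 4 total 89, leaving 90 − 89 = 1 for the blank.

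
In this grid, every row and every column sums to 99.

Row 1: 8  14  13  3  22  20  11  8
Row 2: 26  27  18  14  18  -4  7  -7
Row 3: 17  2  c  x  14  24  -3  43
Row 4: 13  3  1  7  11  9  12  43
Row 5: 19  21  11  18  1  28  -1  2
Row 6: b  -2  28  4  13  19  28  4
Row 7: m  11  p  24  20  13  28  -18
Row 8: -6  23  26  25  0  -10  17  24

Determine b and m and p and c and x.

b = 5, m = 17, p = 4, c = -2, x = 4

The known cells in column 4 total 95, leaving 99 − 95 = 4 for the blank.
The known cells in row 6 total 94, leaving 99 − 94 = 5 for the blank.
The known cells in column 1 total 82, leaving 99 − 82 = 17 for the blank.
The known cells in row 7 total 95, leaving 99 − 95 = 4 for the blank.
The known cells in row 3 total 101, leaving 99 − 101 = -2 for the blank.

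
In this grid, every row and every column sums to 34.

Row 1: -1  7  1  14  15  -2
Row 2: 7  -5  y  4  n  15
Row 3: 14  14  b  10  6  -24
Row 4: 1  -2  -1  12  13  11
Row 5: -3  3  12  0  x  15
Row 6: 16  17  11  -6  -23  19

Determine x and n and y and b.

Row 5 has -3 + 3 + 12 + 0 + 15 = 27; the blank must be 34 − 27 = 7.
Column 5 has 15 + 6 + 13 + 7 − 23 = 18; the blank must be 34 − 18 = 16.
Row 2 has 7 − 5 + 4 + 16 + 15 = 37; the blank must be 34 − 37 = -3.
Row 3 has 14 + 14 + 10 + 6 − 24 = 20; the blank must be 34 − 20 = 14.

x = 7, n = 16, y = -3, b = 14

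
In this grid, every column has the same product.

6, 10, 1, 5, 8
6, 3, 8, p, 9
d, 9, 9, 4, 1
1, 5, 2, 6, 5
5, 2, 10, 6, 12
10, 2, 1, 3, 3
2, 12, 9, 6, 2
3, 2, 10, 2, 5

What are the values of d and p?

d = 12, p = 5

Columns 2 and 5 each multiply to 129600, so every column has product 129600.
Column 1: 6×6×1×5×10×2×3 = 10800, so the missing entry is 129600 ÷ 10800 = 12.
Column 4: 5×4×6×6×3×6×2 = 25920, so the missing entry is 129600 ÷ 25920 = 5.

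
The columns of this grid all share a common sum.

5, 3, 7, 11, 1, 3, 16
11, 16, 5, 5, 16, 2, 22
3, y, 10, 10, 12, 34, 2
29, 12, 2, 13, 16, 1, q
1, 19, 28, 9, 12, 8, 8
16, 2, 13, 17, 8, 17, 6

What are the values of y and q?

Columns 4 and 5 both add up to 65, so every column sums to 65.
Column 2: 3 + 16 + 12 + 19 + 2 = 52, so the missing entry is 65 − 52 = 13.
Column 7: 16 + 22 + 2 + 8 + 6 = 54, so the missing entry is 65 − 54 = 11.

y = 13, q = 11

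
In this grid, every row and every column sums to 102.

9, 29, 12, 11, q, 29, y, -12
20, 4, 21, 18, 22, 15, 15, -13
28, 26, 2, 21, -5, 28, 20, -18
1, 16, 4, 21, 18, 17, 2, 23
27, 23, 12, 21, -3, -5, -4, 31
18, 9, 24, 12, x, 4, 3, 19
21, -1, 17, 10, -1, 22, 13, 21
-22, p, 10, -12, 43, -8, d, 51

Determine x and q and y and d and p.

The known cells in column 2 total 106, leaving 102 − 106 = -4 for the blank.
The known cells in row 6 total 89, leaving 102 − 89 = 13 for the blank.
The known cells in column 5 total 87, leaving 102 − 87 = 15 for the blank.
The known cells in row 1 total 93, leaving 102 − 93 = 9 for the blank.
The known cells in row 8 total 58, leaving 102 − 58 = 44 for the blank.

x = 13, q = 15, y = 9, d = 44, p = -4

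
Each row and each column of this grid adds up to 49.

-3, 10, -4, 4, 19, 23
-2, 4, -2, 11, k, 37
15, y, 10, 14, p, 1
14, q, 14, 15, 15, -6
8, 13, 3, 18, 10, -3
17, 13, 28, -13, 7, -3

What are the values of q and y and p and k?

q = -3, y = 12, p = -3, k = 1

The known cells in row 4 total 52, leaving 49 − 52 = -3 for the blank.
The known cells in column 2 total 37, leaving 49 − 37 = 12 for the blank.
The known cells in row 3 total 52, leaving 49 − 52 = -3 for the blank.
The known cells in row 2 total 48, leaving 49 − 48 = 1 for the blank.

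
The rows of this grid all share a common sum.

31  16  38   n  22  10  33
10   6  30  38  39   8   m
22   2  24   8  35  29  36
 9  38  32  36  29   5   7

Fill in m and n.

Rows 3 and 4 both add up to 156, so every row sums to 156.
Row 2: 10 + 6 + 30 + 38 + 39 + 8 = 131, so the missing entry is 156 − 131 = 25.
Row 1: 31 + 16 + 38 + 22 + 10 + 33 = 150, so the missing entry is 156 − 150 = 6.

m = 25, n = 6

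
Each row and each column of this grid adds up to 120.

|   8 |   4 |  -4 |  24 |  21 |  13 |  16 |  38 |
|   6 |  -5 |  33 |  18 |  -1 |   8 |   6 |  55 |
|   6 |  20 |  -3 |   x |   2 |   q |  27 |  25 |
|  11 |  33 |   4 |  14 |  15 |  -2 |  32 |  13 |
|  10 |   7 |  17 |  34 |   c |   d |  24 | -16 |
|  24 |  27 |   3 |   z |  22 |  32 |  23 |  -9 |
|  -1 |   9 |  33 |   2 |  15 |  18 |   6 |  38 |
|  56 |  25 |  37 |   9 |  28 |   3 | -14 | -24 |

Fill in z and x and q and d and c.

Column 5: 21 − 1 + 2 + 15 + 22 + 15 + 28 = 102, so its missing entry is 120 − 102 = 18.
Row 5: 10 + 7 + 17 + 34 + 18 + 24 − 16 = 94, so its missing entry is 120 − 94 = 26.
Row 6: 24 + 27 + 3 + 22 + 32 + 23 − 9 = 122, so its missing entry is 120 − 122 = -2.
Column 4: 24 + 18 + 14 + 34 − 2 + 2 + 9 = 99, so its missing entry is 120 − 99 = 21.
Row 3: 6 + 20 − 3 + 21 + 2 + 27 + 25 = 98, so its missing entry is 120 − 98 = 22.

z = -2, x = 21, q = 22, d = 26, c = 18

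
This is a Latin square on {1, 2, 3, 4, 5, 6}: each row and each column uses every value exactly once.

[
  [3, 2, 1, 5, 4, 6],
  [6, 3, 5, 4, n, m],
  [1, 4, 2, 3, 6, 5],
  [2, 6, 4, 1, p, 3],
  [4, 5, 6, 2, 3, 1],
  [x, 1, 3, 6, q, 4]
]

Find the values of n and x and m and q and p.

Cell (4,5): row 4 already has {1, 2, 3, 4, 6} → 5.
At (row 2, col 6): column 6 already has {1, 3, 4, 5, 6}, so the value is 2.
At (row 2, col 5): row 2 already has {2, 3, 4, 5, 6}, so the value is 1.
For row 6, column 5: column 5 already has {1, 3, 4, 5, 6}; that leaves 2.
Cell (6,1): row 6 already has {1, 2, 3, 4, 6} → 5.

n = 1, x = 5, m = 2, q = 2, p = 5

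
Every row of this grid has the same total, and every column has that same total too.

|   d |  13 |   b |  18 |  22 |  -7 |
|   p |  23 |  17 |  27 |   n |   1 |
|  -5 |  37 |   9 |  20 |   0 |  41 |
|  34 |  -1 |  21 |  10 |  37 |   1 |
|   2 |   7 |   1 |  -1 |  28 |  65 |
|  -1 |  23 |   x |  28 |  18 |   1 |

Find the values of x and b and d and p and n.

x = 33, b = 21, d = 35, p = 37, n = -3

Rows 3 and 4 both sum to 102, so that's the common total.
The known cells in column 5 total 105, leaving 102 − 105 = -3 for the blank.
The known cells in row 2 total 65, leaving 102 − 65 = 37 for the blank.
The known cells in column 1 total 67, leaving 102 − 67 = 35 for the blank.
The known cells in row 1 total 81, leaving 102 − 81 = 21 for the blank.
The known cells in row 6 total 69, leaving 102 − 69 = 33 for the blank.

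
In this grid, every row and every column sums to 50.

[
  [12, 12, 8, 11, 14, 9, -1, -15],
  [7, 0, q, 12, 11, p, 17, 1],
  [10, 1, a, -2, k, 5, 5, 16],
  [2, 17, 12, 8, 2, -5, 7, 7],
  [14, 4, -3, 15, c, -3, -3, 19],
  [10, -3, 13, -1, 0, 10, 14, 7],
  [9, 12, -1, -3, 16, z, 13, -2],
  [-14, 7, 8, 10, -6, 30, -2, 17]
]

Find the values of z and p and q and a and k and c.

Row 5 has 14 + 4 − 3 + 15 − 3 − 3 + 19 = 43; the blank must be 50 − 43 = 7.
Column 5 has 14 + 11 + 2 + 7 + 0 + 16 − 6 = 44; the blank must be 50 − 44 = 6.
Row 7 has 9 + 12 − 1 − 3 + 16 + 13 − 2 = 44; the blank must be 50 − 44 = 6.
Column 6 has 9 + 5 − 5 − 3 + 10 + 6 + 30 = 52; the blank must be 50 − 52 = -2.
Row 2 has 7 + 0 + 12 + 11 − 2 + 17 + 1 = 46; the blank must be 50 − 46 = 4.
Row 3 has 10 + 1 − 2 + 6 + 5 + 5 + 16 = 41; the blank must be 50 − 41 = 9.

z = 6, p = -2, q = 4, a = 9, k = 6, c = 7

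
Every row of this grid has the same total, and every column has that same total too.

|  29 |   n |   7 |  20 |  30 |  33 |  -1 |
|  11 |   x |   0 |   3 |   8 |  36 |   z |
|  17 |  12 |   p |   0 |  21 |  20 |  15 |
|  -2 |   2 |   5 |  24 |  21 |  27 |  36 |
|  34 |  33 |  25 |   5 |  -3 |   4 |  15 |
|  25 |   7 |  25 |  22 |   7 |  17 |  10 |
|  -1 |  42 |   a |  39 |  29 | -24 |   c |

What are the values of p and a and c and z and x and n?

Rows 4 and 5 both sum to 113, so that's the common total.
The known cells in row 1 total 118, leaving 113 − 118 = -5 for the blank.
The known cells in column 2 total 91, leaving 113 − 91 = 22 for the blank.
The known cells in row 3 total 85, leaving 113 − 85 = 28 for the blank.
The known cells in column 3 total 90, leaving 113 − 90 = 23 for the blank.
The known cells in row 7 total 108, leaving 113 − 108 = 5 for the blank.
The known cells in row 2 total 80, leaving 113 − 80 = 33 for the blank.

p = 28, a = 23, c = 5, z = 33, x = 22, n = -5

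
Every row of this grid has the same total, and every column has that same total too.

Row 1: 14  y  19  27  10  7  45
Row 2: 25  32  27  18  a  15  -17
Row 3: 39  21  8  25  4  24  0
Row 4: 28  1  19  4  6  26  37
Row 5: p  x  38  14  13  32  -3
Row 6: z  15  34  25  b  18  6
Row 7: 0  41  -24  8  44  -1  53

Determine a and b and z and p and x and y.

a = 21, b = 23, z = 0, p = 15, x = 12, y = -1

Rows 3 and 4 both sum to 121, so that's the common total.
The known cells in row 1 total 122, leaving 121 − 122 = -1 for the blank.
The known cells in row 2 total 100, leaving 121 − 100 = 21 for the blank.
The known cells in column 5 total 98, leaving 121 − 98 = 23 for the blank.
The known cells in row 6 total 121, leaving 121 − 121 = 0 for the blank.
The known cells in column 1 total 106, leaving 121 − 106 = 15 for the blank.
The known cells in row 5 total 109, leaving 121 − 109 = 12 for the blank.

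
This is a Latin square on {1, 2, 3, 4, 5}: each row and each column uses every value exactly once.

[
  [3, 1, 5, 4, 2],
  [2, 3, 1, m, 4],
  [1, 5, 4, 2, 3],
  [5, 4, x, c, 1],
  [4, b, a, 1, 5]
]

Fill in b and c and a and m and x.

Cell (5,2): column 2 already has {1, 3, 4, 5} → 2.
At (row 5, col 3): row 5 already has {1, 2, 4, 5}, so the value is 3.
For row 4, column 3: column 3 already has {1, 3, 4, 5}; that leaves 2.
Cell (4,4): row 4 already has {1, 2, 4, 5} → 3.
For row 2, column 4: row 2 already has {1, 2, 3, 4}; that leaves 5.

b = 2, c = 3, a = 3, m = 5, x = 2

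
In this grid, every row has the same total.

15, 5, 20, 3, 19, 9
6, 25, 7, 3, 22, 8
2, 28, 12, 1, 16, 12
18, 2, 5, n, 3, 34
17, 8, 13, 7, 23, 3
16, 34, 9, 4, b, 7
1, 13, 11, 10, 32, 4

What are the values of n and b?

Row 2 sums to 71 and so does row 3; that's the common total.
In row 4 the known cells total 62, leaving 71 − 62 = 9.
In row 6 the known cells total 70, leaving 71 − 70 = 1.

n = 9, b = 1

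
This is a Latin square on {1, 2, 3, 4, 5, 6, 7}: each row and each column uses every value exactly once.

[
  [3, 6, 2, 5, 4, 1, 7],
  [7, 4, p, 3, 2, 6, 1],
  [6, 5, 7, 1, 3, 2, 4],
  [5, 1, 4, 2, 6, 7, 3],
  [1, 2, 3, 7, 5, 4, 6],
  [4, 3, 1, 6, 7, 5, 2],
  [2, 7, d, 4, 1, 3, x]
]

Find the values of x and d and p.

Cell (7,7): column 7 already has {1, 2, 3, 4, 6, 7} → 5.
For row 7, column 3: row 7 already has {1, 2, 3, 4, 5, 7}; that leaves 6.
At (row 2, col 3): row 2 already has {1, 2, 3, 4, 6, 7}, so the value is 5.

x = 5, d = 6, p = 5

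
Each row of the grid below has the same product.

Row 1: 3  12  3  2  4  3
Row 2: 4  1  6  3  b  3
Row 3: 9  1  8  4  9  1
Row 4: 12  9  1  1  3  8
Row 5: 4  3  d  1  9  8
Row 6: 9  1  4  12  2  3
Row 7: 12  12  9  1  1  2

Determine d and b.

d = 3, b = 12

Rows 3 and 4 each multiply to 2592, so every row has product 2592.
Row 5: 4×3×1×9×8 = 864, so the missing entry is 2592 ÷ 864 = 3.
Row 2: 4×1×6×3×3 = 216, so the missing entry is 2592 ÷ 216 = 12.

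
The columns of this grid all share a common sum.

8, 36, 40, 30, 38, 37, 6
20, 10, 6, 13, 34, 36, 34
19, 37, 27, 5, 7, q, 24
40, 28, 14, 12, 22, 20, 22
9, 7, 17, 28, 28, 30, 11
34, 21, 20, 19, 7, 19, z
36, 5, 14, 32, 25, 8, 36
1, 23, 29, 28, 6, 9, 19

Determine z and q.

Columns 2 and 5 both add up to 167, so every column sums to 167.
Column 7: 6 + 34 + 24 + 22 + 11 + 36 + 19 = 152, so the missing entry is 167 − 152 = 15.
Column 6: 37 + 36 + 20 + 30 + 19 + 8 + 9 = 159, so the missing entry is 167 − 159 = 8.

z = 15, q = 8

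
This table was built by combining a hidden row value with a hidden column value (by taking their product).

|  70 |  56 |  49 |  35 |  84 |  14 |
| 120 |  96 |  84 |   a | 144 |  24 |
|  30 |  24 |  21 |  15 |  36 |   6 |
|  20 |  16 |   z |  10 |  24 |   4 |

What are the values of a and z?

a = 60, z = 14

Each row is a constant multiple of every other row — this is a multiplication table with the headers hidden.
Row 2 is 24/14 = 12/7 times row 1, so its entry in column 4 is 35 × 12/7 = 60.
Row 4 is 4/14 = 2/7 times row 1, so its entry in column 3 is 49 × 2/7 = 14.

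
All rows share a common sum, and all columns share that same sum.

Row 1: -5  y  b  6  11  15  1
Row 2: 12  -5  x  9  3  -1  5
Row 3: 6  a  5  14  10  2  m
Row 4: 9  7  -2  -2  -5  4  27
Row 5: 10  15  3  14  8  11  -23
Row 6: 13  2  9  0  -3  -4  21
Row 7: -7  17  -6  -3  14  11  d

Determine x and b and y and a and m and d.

x = 15, b = 14, y = -4, a = 6, m = -5, d = 12

Rows 4 and 5 both sum to 38, so that's the common total.
Row 2: 12 − 5 + 9 + 3 − 1 + 5 = 23, so its missing entry is 38 − 23 = 15.
Column 3: 15 + 5 − 2 + 3 + 9 − 6 = 24, so its missing entry is 38 − 24 = 14.
Row 1: -5 + 14 + 6 + 11 + 15 + 1 = 42, so its missing entry is 38 − 42 = -4.
Column 2: -4 − 5 + 7 + 15 + 2 + 17 = 32, so its missing entry is 38 − 32 = 6.
Row 3: 6 + 6 + 5 + 14 + 10 + 2 = 43, so its missing entry is 38 − 43 = -5.
Row 7: -7 + 17 − 6 − 3 + 14 + 11 = 26, so its missing entry is 38 − 26 = 12.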